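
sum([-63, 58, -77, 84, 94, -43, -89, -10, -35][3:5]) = 178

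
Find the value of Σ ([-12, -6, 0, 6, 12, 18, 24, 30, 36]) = 108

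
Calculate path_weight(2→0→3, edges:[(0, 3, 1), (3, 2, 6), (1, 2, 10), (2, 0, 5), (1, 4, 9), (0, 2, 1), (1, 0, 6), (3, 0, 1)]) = 6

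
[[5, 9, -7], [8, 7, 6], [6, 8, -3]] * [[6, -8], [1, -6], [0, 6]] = C[0][0] = (5)*(6) + (9)*(1) + (-7)*(0) = 39
C[0][1] = (5)*(-8) + (9)*(-6) + (-7)*(6) = -136
C[1][0] = (8)*(6) + (7)*(1) + (6)*(0) = 55
C[1][1] = (8)*(-8) + (7)*(-6) + (6)*(6) = -70
C[2][0] = (6)*(6) + (8)*(1) + (-3)*(0) = 44
C[2][1] = (6)*(-8) + (8)*(-6) + (-3)*(6) = -114
= [[39, -136], [55, -70], [44, -114]]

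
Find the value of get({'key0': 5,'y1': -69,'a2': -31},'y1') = -69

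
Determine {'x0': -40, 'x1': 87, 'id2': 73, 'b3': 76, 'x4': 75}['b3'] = 76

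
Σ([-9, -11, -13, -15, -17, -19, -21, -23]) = (-9) + (-11) + (-13) + (-15) + (-17) + (-19) + (-21) + (-23)
= -128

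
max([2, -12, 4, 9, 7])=9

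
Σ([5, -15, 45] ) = 5 + -15 + 45
= 35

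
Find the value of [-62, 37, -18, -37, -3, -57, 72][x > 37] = keep x where x > 37: -62✗, 37✗, -18✗, -37✗, -3✗, -57✗, 72✓
= [72]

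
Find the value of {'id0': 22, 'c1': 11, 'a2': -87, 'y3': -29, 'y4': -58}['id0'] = 22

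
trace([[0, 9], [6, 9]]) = 9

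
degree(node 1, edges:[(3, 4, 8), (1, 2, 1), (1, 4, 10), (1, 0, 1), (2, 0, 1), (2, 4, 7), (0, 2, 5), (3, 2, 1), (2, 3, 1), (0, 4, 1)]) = incident: (1,2), (1,4), (1,0)
= 3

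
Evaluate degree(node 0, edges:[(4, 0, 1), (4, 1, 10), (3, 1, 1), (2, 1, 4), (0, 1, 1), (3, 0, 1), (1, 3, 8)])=incident: (4,0), (0,1), (3,0)
= 3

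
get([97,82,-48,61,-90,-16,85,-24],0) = 97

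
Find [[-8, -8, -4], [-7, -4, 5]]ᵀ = [[-8, -7], [-8, -4], [-4, 5]]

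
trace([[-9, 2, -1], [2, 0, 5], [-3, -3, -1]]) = -10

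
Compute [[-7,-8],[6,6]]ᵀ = [[-7, 6], [-8, 6]]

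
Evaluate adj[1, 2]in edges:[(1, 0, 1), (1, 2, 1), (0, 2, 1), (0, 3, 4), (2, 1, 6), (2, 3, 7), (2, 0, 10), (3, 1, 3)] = 1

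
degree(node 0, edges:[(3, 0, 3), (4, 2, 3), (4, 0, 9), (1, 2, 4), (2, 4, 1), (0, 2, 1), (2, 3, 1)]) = incident: (3,0), (4,0), (0,2)
= 3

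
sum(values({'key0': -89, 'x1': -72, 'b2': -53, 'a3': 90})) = (-89) + (-72) + (-53) + 90
= -124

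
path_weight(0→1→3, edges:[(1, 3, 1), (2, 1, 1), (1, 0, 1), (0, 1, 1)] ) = 2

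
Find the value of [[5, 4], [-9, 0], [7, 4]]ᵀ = [[5, -9, 7], [4, 0, 4]]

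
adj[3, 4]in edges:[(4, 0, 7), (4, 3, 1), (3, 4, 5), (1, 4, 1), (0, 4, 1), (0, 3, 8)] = 5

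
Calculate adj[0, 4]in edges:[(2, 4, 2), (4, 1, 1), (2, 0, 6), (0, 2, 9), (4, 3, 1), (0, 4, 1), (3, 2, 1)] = 1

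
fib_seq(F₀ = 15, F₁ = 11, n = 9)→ [15, 11, 26, 37, 63, 100, 163, 263, 426]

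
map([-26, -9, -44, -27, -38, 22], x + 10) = -26+10=-16, -9+10=1, -44+10=-34, -27+10=-17, -38+10=-28, 22+10=32
= [-16, 1, -34, -17, -28, 32]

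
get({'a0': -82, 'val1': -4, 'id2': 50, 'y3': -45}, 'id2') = 50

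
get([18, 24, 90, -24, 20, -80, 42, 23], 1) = 24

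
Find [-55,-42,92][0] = -55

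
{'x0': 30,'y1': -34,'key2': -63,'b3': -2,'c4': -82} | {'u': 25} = {'x0': 30, 'y1': -34, 'key2': -63, 'b3': -2, 'c4': -82, 'u': 25}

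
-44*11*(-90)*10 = 435600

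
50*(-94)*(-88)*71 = 29365600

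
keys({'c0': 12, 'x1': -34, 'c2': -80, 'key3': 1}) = ['c0', 'x1', 'c2', 'key3']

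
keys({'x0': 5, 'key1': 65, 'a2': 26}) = ['x0', 'key1', 'a2']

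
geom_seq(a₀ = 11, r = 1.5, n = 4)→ a_0 = 11*1.5^0 = 11.0
a_1 = 11*1.5^1 = 16.5
a_2 = 11*1.5^2 = 24.75
...
= [11.0, 16.5, 24.75, 37.125]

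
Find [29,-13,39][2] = 39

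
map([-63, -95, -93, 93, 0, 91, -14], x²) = [3969, 9025, 8649, 8649, 0, 8281, 196]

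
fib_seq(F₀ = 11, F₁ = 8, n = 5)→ F_2 = F_1 + F_0 = 19
F_3 = F_2 + F_1 = 27
F_4 = F_3 + F_2 = 46
= [11, 8, 19, 27, 46]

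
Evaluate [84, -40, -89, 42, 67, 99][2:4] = [-89, 42]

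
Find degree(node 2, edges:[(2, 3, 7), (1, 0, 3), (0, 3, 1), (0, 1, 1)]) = 1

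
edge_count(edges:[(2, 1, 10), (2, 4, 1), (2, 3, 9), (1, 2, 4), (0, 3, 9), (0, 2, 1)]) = 6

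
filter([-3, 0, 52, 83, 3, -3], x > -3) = [0, 52, 83, 3]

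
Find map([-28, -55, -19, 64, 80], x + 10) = -28+10=-18, -55+10=-45, -19+10=-9, 64+10=74, 80+10=90
= [-18, -45, -9, 74, 90]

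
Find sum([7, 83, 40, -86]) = 44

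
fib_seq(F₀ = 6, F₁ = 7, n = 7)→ F_2 = F_1 + F_0 = 13
F_3 = F_2 + F_1 = 20
F_4 = F_3 + F_2 = 33
...
= [6, 7, 13, 20, 33, 53, 86]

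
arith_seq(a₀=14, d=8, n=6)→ a_0 = 14 + 0*8 = 14
a_1 = 14 + 1*8 = 22
a_2 = 14 + 2*8 = 30
...
= [14, 22, 30, 38, 46, 54]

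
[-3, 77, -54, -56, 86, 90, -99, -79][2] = -54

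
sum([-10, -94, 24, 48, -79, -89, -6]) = (-10) + (-94) + 24 + 48 + (-79) + (-89) + (-6)
= -206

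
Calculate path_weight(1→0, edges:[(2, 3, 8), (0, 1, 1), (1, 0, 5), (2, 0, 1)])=5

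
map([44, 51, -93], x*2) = [88, 102, -186]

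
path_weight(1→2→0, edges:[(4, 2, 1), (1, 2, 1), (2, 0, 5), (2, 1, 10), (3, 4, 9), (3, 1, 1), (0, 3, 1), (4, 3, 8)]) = w(1→2)=1 + w(2→0)=5
= 6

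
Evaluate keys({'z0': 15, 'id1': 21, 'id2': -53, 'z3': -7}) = ['z0', 'id1', 'id2', 'z3']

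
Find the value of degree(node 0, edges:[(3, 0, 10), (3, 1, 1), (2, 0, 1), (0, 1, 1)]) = incident: (3,0), (2,0), (0,1)
= 3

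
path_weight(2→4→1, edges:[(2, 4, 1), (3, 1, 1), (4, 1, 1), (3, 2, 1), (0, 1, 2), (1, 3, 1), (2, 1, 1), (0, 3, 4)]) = 2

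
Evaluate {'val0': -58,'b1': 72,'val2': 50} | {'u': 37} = {'val0': -58, 'b1': 72, 'val2': 50, 'u': 37}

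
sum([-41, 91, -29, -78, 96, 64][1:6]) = slice → [91, -29, -78, 96, 64]
91 + (-29) + (-78) + 96 + 64
= 144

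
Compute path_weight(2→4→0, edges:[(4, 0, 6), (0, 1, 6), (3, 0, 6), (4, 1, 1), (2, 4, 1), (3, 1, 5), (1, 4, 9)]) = w(2→4)=1 + w(4→0)=6
= 7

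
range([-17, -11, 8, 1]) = 25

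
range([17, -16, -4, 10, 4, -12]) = 33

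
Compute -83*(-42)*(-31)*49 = -5295234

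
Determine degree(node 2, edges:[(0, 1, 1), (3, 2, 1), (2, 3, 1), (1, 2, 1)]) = incident: (3,2), (2,3), (1,2)
= 3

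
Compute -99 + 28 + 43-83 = -111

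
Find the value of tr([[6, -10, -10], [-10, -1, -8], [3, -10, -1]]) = diagonal: 6 + (-1) + (-1)
= 4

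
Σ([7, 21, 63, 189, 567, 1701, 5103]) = 7651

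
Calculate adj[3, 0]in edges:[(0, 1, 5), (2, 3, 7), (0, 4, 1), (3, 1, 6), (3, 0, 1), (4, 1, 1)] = 1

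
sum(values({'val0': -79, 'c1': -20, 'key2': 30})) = -69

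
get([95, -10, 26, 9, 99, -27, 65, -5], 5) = -27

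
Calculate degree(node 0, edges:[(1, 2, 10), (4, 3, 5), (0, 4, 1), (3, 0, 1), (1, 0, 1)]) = incident: (0,4), (3,0), (1,0)
= 3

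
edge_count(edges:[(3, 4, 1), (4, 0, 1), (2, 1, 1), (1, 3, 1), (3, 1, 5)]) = 5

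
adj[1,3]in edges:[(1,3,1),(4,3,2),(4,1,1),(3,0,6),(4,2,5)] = 1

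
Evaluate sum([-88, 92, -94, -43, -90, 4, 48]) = -171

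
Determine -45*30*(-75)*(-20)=-2025000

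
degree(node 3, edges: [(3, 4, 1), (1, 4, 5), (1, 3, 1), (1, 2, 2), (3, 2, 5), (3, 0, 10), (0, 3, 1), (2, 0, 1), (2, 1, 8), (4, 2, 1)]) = incident: (3,4), (1,3), (3,2), (3,0), (0,3)
= 5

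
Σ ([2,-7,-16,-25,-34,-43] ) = -123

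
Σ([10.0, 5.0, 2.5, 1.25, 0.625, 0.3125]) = 19.6875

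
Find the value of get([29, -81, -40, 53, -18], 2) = -40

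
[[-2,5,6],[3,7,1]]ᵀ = [[-2, 3], [5, 7], [6, 1]]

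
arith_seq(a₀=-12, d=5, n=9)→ a_0 = -12 + 0*5 = -12
a_1 = -12 + 1*5 = -7
a_2 = -12 + 2*5 = -2
...
= [-12, -7, -2, 3, 8, 13, 18, 23, 28]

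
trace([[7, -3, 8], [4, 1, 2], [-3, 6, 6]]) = 14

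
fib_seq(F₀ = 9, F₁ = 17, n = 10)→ [9, 17, 26, 43, 69, 112, 181, 293, 474, 767]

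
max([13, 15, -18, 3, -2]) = 15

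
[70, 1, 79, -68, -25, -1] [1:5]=[1, 79, -68, -25]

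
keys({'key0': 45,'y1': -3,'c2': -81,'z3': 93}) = ['key0', 'y1', 'c2', 'z3']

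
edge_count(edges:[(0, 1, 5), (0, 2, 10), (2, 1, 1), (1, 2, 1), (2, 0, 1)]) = 5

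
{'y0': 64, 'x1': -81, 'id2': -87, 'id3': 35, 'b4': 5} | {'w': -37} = {'y0': 64, 'x1': -81, 'id2': -87, 'id3': 35, 'b4': 5, 'w': -37}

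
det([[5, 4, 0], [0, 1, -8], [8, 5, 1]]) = (1)*(5)*det([[1, -8], [5, 1]]) + (-1)*(4)*det([[0, -8], [8, 1]]) + (1)*(0)*det([[0, 1], [8, 5]])
= 205 + -256 + 0
= -51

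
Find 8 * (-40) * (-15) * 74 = 355200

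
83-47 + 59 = 95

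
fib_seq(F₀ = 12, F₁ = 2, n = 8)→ F_2 = F_1 + F_0 = 14
F_3 = F_2 + F_1 = 16
F_4 = F_3 + F_2 = 30
...
= [12, 2, 14, 16, 30, 46, 76, 122]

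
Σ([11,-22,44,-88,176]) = 11 + -22 + 44 + -88 + 176
= 121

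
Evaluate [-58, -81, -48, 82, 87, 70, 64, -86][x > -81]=keep x where x > -81: -58✓, -81✗, -48✓, 82✓, 87✓, 70✓, 64✓, -86✗
= [-58, -48, 82, 87, 70, 64]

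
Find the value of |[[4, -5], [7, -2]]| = (4)*(-2) - (-5)*(7)
= 27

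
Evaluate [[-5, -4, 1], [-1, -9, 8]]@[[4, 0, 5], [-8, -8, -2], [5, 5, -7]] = C[0][0] = (-5)*(4) + (-4)*(-8) + (1)*(5) = 17
C[0][1] = (-5)*(0) + (-4)*(-8) + (1)*(5) = 37
C[0][2] = (-5)*(5) + (-4)*(-2) + (1)*(-7) = -24
C[1][0] = (-1)*(4) + (-9)*(-8) + (8)*(5) = 108
C[1][1] = (-1)*(0) + (-9)*(-8) + (8)*(5) = 112
C[1][2] = (-1)*(5) + (-9)*(-2) + (8)*(-7) = -43
= [[17, 37, -24], [108, 112, -43]]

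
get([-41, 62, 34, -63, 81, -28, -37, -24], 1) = 62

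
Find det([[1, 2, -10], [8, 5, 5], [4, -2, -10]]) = 520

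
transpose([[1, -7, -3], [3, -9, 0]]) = [[1, 3], [-7, -9], [-3, 0]]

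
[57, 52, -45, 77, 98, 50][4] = 98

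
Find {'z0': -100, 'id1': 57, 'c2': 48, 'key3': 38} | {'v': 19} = {'z0': -100, 'id1': 57, 'c2': 48, 'key3': 38, 'v': 19}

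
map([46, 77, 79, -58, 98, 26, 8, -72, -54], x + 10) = [56, 87, 89, -48, 108, 36, 18, -62, -44]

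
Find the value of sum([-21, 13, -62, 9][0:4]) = -61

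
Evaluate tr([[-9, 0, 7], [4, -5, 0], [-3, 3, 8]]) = -6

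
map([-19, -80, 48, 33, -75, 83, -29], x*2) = -19*2=-38, -80*2=-160, 48*2=96, 33*2=66, -75*2=-150, 83*2=166, -29*2=-58
= [-38, -160, 96, 66, -150, 166, -58]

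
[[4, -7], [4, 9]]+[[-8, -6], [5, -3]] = [[-4, -13], [9, 6]]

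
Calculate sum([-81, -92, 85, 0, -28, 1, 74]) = (-81) + (-92) + 85 + 0 + (-28) + 1 + 74
= -41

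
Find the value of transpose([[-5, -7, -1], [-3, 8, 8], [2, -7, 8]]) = [[-5, -3, 2], [-7, 8, -7], [-1, 8, 8]]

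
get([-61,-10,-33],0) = -61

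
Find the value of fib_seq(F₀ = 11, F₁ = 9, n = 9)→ F_2 = F_1 + F_0 = 20
F_3 = F_2 + F_1 = 29
F_4 = F_3 + F_2 = 49
...
= [11, 9, 20, 29, 49, 78, 127, 205, 332]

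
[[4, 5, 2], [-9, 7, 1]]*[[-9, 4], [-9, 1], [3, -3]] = [[-75, 15], [21, -32]]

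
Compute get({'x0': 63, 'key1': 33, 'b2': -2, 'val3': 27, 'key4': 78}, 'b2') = -2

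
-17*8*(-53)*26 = 187408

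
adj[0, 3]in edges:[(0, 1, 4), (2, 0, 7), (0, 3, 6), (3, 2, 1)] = 6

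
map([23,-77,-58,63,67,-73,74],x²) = (23)²=529, (-77)²=5929, (-58)²=3364, (63)²=3969, (67)²=4489, (-73)²=5329, (74)²=5476
= [529, 5929, 3364, 3969, 4489, 5329, 5476]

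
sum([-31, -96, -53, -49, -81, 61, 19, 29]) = (-31) + (-96) + (-53) + (-49) + (-81) + 61 + 19 + 29
= -201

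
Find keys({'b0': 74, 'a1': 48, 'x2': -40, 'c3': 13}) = ['b0', 'a1', 'x2', 'c3']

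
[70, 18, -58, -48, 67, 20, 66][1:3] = [18, -58]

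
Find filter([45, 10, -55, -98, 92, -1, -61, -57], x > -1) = [45, 10, 92]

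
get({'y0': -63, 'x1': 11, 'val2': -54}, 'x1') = 11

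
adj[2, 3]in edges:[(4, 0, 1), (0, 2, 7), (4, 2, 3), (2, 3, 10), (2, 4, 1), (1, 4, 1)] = 10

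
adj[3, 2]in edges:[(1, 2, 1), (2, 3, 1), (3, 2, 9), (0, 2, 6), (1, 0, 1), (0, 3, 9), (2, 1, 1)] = 9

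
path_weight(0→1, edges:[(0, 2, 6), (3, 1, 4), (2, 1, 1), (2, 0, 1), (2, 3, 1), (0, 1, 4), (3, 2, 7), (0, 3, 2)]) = w(0→1)=4
= 4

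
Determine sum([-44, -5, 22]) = (-44) + (-5) + 22
= -27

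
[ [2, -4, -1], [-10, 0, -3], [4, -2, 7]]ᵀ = [[2, -10, 4], [-4, 0, -2], [-1, -3, 7]]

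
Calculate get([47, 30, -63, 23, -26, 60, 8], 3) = 23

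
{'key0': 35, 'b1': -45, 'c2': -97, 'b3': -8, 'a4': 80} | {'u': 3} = {'key0': 35, 'b1': -45, 'c2': -97, 'b3': -8, 'a4': 80, 'u': 3}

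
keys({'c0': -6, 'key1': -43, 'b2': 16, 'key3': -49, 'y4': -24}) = ['c0', 'key1', 'b2', 'key3', 'y4']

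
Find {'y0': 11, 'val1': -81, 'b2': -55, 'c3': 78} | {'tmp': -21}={'y0': 11, 'val1': -81, 'b2': -55, 'c3': 78, 'tmp': -21}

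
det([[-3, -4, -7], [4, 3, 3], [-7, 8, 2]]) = -201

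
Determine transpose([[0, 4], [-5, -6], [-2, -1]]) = [[0, -5, -2], [4, -6, -1]]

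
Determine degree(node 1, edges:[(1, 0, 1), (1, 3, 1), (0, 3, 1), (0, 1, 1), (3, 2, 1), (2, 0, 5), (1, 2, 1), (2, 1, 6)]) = 5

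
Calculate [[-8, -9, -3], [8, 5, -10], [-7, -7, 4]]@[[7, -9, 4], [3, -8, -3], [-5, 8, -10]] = C[0][0] = (-8)*(7) + (-9)*(3) + (-3)*(-5) = -68
C[0][1] = (-8)*(-9) + (-9)*(-8) + (-3)*(8) = 120
C[0][2] = (-8)*(4) + (-9)*(-3) + (-3)*(-10) = 25
C[1][0] = (8)*(7) + (5)*(3) + (-10)*(-5) = 121
C[1][1] = (8)*(-9) + (5)*(-8) + (-10)*(8) = -192
C[1][2] = (8)*(4) + (5)*(-3) + (-10)*(-10) = 117
... (3 more cells)
= [[-68, 120, 25], [121, -192, 117], [-90, 151, -47]]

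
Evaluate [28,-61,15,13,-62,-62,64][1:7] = [-61, 15, 13, -62, -62, 64]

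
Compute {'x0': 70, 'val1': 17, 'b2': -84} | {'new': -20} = {'x0': 70, 'val1': 17, 'b2': -84, 'new': -20}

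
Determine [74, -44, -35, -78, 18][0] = 74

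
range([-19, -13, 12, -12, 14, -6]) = 33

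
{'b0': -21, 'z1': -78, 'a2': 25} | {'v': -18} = {'b0': -21, 'z1': -78, 'a2': 25, 'v': -18}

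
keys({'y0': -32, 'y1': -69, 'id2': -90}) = ['y0', 'y1', 'id2']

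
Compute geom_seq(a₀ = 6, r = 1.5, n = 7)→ a_0 = 6*1.5^0 = 6.0
a_1 = 6*1.5^1 = 9.0
a_2 = 6*1.5^2 = 13.5
...
= [6.0, 9.0, 13.5, 20.25, 30.375, 45.5625, 68.34375]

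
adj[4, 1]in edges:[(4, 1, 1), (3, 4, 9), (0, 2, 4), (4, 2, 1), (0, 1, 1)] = 1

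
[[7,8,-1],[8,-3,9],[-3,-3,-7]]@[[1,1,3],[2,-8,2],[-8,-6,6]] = C[0][0] = (7)*(1) + (8)*(2) + (-1)*(-8) = 31
C[0][1] = (7)*(1) + (8)*(-8) + (-1)*(-6) = -51
C[0][2] = (7)*(3) + (8)*(2) + (-1)*(6) = 31
C[1][0] = (8)*(1) + (-3)*(2) + (9)*(-8) = -70
C[1][1] = (8)*(1) + (-3)*(-8) + (9)*(-6) = -22
C[1][2] = (8)*(3) + (-3)*(2) + (9)*(6) = 72
... (3 more cells)
= [[31, -51, 31], [-70, -22, 72], [47, 63, -57]]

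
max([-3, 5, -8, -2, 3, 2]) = 5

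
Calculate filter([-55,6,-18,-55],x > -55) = [6, -18]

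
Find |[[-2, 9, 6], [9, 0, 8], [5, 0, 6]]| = (1)*(-2)*det([[0, 8], [0, 6]]) + (-1)*(9)*det([[9, 8], [5, 6]]) + (1)*(6)*det([[9, 0], [5, 0]])
= 0 + -126 + 0
= -126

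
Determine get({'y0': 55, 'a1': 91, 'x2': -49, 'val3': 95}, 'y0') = 55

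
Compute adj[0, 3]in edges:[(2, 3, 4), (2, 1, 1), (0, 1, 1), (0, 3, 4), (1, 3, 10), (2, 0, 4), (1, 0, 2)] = 4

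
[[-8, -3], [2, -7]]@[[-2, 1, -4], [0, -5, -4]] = C[0][0] = (-8)*(-2) + (-3)*(0) = 16
C[0][1] = (-8)*(1) + (-3)*(-5) = 7
C[0][2] = (-8)*(-4) + (-3)*(-4) = 44
C[1][0] = (2)*(-2) + (-7)*(0) = -4
C[1][1] = (2)*(1) + (-7)*(-5) = 37
C[1][2] = (2)*(-4) + (-7)*(-4) = 20
= [[16, 7, 44], [-4, 37, 20]]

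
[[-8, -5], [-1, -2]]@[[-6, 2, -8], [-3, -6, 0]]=[[63, 14, 64], [12, 10, 8]]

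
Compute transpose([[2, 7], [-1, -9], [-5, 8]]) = [[2, -1, -5], [7, -9, 8]]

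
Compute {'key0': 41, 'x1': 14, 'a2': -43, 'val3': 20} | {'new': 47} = {'key0': 41, 'x1': 14, 'a2': -43, 'val3': 20, 'new': 47}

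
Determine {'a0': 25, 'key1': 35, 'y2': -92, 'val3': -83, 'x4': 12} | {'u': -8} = {'a0': 25, 'key1': 35, 'y2': -92, 'val3': -83, 'x4': 12, 'u': -8}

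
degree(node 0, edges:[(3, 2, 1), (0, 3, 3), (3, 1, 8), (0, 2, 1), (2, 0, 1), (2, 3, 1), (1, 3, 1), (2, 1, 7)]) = 3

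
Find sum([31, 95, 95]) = 221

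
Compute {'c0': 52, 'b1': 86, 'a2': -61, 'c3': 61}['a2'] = -61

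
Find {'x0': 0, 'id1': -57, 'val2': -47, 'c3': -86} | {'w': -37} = {'x0': 0, 'id1': -57, 'val2': -47, 'c3': -86, 'w': -37}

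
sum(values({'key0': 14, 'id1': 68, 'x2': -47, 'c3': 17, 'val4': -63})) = 14 + 68 + (-47) + 17 + (-63)
= -11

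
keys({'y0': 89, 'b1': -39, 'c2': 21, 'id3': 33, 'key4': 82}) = ['y0', 'b1', 'c2', 'id3', 'key4']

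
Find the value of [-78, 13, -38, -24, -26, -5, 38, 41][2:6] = [-38, -24, -26, -5]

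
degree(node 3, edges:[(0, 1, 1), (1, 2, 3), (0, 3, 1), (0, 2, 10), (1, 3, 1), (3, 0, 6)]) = 3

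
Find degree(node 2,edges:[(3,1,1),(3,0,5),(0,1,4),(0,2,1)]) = 1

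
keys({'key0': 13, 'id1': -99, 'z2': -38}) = ['key0', 'id1', 'z2']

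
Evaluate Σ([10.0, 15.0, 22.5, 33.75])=81.25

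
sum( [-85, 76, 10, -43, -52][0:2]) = -9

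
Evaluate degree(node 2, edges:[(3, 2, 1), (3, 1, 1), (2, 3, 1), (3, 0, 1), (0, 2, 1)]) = 3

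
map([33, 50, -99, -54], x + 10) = 33+10=43, 50+10=60, -99+10=-89, -54+10=-44
= [43, 60, -89, -44]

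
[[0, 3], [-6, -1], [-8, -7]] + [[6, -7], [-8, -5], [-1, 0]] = [[6, -4], [-14, -6], [-9, -7]]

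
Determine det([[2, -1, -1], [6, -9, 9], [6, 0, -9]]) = 0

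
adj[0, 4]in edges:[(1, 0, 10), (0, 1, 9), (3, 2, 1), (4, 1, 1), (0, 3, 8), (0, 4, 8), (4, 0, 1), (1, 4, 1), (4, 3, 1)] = 8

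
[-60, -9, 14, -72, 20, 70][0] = -60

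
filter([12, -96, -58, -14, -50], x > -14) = keep x where x > -14: 12✓, -96✗, -58✗, -14✗, -50✗
= [12]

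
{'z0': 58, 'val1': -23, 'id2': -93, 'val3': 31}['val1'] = -23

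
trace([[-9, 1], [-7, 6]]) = diagonal: (-9) + 6
= -3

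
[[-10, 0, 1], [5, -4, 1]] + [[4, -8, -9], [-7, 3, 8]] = [[-6, -8, -8], [-2, -1, 9]]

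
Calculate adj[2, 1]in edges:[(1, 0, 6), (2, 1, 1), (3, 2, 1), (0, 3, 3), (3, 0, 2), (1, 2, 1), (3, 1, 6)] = 1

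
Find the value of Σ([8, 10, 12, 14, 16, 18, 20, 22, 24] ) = 8 + 10 + 12 + 14 + 16 + 18 + 20 + 22 + 24
= 144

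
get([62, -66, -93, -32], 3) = -32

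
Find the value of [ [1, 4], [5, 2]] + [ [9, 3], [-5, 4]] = [[10, 7], [0, 6]]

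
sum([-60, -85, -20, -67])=-232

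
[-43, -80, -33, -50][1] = -80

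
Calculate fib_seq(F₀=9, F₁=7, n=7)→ F_2 = F_1 + F_0 = 16
F_3 = F_2 + F_1 = 23
F_4 = F_3 + F_2 = 39
...
= [9, 7, 16, 23, 39, 62, 101]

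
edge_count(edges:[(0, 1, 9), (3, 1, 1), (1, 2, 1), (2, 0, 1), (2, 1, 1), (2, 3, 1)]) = 6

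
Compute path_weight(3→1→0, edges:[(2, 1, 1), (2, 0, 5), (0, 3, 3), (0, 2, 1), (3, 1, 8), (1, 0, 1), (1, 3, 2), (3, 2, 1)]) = w(3→1)=8 + w(1→0)=1
= 9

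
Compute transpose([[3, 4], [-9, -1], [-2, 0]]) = [[3, -9, -2], [4, -1, 0]]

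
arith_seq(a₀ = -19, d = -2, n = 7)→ [-19, -21, -23, -25, -27, -29, -31]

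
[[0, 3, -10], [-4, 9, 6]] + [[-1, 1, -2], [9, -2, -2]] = [[-1, 4, -12], [5, 7, 4]]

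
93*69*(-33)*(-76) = 16093836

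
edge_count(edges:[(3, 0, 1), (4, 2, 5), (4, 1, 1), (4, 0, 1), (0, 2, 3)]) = 5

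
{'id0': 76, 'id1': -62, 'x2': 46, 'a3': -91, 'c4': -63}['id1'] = -62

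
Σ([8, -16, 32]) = 24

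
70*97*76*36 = 18577440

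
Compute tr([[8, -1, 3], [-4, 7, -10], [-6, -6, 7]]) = 22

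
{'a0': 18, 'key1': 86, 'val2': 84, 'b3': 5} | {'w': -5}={'a0': 18, 'key1': 86, 'val2': 84, 'b3': 5, 'w': -5}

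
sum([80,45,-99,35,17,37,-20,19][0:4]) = 61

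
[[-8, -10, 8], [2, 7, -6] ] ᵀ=[[-8, 2], [-10, 7], [8, -6]]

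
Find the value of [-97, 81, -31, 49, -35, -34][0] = -97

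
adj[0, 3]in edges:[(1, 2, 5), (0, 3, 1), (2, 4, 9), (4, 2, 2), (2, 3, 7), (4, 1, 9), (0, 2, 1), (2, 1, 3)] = 1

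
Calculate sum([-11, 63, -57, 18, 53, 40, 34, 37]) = (-11) + 63 + (-57) + 18 + 53 + 40 + 34 + 37
= 177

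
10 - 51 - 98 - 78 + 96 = -121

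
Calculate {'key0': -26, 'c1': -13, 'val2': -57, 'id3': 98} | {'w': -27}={'key0': -26, 'c1': -13, 'val2': -57, 'id3': 98, 'w': -27}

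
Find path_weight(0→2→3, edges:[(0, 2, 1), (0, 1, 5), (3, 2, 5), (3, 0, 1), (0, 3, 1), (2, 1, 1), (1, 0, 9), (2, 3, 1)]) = 2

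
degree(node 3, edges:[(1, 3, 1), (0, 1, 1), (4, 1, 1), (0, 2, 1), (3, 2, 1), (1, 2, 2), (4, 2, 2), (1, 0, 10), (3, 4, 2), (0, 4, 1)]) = incident: (1,3), (3,2), (3,4)
= 3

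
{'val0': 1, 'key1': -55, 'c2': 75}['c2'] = 75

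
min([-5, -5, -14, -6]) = -14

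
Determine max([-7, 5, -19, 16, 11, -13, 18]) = 18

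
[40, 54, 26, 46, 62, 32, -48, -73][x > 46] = [54, 62]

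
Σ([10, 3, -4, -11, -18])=10 + 3 + (-4) + (-11) + (-18)
= -20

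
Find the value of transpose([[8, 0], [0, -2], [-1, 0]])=[[8, 0, -1], [0, -2, 0]]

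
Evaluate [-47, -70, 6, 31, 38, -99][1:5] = [-70, 6, 31, 38]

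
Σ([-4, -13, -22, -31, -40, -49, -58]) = -217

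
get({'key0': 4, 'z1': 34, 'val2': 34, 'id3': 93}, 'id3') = 93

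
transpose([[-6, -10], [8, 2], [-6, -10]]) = [[-6, 8, -6], [-10, 2, -10]]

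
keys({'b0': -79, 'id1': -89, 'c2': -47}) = ['b0', 'id1', 'c2']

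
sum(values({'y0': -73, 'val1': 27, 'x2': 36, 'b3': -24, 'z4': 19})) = (-73) + 27 + 36 + (-24) + 19
= -15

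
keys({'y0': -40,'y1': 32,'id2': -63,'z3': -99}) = ['y0', 'y1', 'id2', 'z3']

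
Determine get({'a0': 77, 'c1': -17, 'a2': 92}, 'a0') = 77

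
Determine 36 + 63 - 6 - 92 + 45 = 46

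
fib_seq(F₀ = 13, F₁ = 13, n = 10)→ [13, 13, 26, 39, 65, 104, 169, 273, 442, 715]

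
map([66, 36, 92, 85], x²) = [4356, 1296, 8464, 7225]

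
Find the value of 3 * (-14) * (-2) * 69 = 5796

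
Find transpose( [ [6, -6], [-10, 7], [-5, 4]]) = [[6, -10, -5], [-6, 7, 4]]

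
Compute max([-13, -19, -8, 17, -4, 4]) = 17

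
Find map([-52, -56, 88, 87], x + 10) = [-42, -46, 98, 97]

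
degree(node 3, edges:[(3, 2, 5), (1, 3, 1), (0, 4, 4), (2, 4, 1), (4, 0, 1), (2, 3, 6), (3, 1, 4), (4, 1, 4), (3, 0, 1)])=5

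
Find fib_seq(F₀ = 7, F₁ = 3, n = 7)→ [7, 3, 10, 13, 23, 36, 59]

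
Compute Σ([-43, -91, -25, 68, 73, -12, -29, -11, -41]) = -111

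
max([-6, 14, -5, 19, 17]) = 19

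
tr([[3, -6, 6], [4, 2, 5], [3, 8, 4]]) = diagonal: 3 + 2 + 4
= 9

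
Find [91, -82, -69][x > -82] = keep x where x > -82: 91✓, -82✗, -69✓
= [91, -69]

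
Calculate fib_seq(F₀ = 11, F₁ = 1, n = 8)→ [11, 1, 12, 13, 25, 38, 63, 101]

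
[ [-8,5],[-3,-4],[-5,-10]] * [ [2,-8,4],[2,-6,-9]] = C[0][0] = (-8)*(2) + (5)*(2) = -6
C[0][1] = (-8)*(-8) + (5)*(-6) = 34
C[0][2] = (-8)*(4) + (5)*(-9) = -77
C[1][0] = (-3)*(2) + (-4)*(2) = -14
C[1][1] = (-3)*(-8) + (-4)*(-6) = 48
C[1][2] = (-3)*(4) + (-4)*(-9) = 24
... (3 more cells)
= [[-6, 34, -77], [-14, 48, 24], [-30, 100, 70]]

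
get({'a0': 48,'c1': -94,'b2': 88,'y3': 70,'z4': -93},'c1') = -94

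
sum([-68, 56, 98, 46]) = (-68) + 56 + 98 + 46
= 132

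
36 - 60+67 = 43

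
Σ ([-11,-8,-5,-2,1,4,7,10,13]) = (-11) + (-8) + (-5) + (-2) + 1 + 4 + 7 + 10 + 13
= 9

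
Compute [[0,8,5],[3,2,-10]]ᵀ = [[0, 3], [8, 2], [5, -10]]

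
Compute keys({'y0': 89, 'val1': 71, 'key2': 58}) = ['y0', 'val1', 'key2']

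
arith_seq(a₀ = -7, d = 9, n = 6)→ a_0 = -7 + 0*9 = -7
a_1 = -7 + 1*9 = 2
a_2 = -7 + 2*9 = 11
...
= [-7, 2, 11, 20, 29, 38]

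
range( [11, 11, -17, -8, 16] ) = 33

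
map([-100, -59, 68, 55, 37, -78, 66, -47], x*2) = [-200, -118, 136, 110, 74, -156, 132, -94]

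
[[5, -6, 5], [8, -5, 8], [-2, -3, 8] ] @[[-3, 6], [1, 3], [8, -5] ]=[[19, -13], [35, -7], [67, -61]]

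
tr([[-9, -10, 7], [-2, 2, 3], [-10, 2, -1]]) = diagonal: (-9) + 2 + (-1)
= -8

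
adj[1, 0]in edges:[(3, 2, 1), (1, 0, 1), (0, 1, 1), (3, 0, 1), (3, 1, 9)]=1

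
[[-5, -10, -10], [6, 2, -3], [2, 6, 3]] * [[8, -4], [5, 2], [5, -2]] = [[-140, 20], [43, -14], [61, -2]]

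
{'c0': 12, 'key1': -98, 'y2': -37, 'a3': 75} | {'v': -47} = {'c0': 12, 'key1': -98, 'y2': -37, 'a3': 75, 'v': -47}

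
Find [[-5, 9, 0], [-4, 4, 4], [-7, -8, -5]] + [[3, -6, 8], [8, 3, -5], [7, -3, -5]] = [[-2, 3, 8], [4, 7, -1], [0, -11, -10]]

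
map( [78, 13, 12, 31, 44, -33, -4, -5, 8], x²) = [6084, 169, 144, 961, 1936, 1089, 16, 25, 64]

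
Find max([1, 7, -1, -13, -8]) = 7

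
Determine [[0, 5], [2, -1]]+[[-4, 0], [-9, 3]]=[[-4, 5], [-7, 2]]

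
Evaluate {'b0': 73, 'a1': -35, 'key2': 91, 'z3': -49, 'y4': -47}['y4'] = -47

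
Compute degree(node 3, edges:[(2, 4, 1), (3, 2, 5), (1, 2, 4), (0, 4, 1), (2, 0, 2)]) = 1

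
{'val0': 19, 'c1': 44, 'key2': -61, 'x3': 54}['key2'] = -61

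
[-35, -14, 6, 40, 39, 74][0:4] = [-35, -14, 6, 40]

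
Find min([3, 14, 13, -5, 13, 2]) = -5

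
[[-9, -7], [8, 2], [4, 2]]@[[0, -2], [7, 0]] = [[-49, 18], [14, -16], [14, -8]]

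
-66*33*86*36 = -6743088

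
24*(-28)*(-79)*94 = 4990272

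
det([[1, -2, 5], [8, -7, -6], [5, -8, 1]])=(1)*(1)*det([[-7, -6], [-8, 1]]) + (-1)*(-2)*det([[8, -6], [5, 1]]) + (1)*(5)*det([[8, -7], [5, -8]])
= -55 + 76 + -145
= -124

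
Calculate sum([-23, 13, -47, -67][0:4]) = slice → [-23, 13, -47, -67]
(-23) + 13 + (-47) + (-67)
= -124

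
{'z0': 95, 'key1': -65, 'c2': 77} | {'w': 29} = {'z0': 95, 'key1': -65, 'c2': 77, 'w': 29}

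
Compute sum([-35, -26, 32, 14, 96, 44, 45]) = 170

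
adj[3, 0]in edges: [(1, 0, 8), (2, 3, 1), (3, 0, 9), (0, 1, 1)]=9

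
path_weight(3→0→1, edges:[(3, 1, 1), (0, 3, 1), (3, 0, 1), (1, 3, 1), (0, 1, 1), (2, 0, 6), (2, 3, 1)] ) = w(3→0)=1 + w(0→1)=1
= 2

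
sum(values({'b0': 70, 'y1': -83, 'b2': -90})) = -103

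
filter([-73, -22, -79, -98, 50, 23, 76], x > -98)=[-73, -22, -79, 50, 23, 76]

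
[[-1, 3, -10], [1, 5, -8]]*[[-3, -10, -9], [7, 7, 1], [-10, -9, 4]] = [[124, 121, -28], [112, 97, -36]]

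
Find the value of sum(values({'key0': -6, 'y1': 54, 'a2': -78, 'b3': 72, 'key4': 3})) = 45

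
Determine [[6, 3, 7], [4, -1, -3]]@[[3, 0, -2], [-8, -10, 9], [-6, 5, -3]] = C[0][0] = (6)*(3) + (3)*(-8) + (7)*(-6) = -48
C[0][1] = (6)*(0) + (3)*(-10) + (7)*(5) = 5
C[0][2] = (6)*(-2) + (3)*(9) + (7)*(-3) = -6
C[1][0] = (4)*(3) + (-1)*(-8) + (-3)*(-6) = 38
C[1][1] = (4)*(0) + (-1)*(-10) + (-3)*(5) = -5
C[1][2] = (4)*(-2) + (-1)*(9) + (-3)*(-3) = -8
= [[-48, 5, -6], [38, -5, -8]]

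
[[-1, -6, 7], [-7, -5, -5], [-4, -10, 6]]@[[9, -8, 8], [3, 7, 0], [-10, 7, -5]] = [[-97, 15, -43], [-28, -14, -31], [-126, 4, -62]]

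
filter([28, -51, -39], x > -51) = keep x where x > -51: 28✓, -51✗, -39✓
= [28, -39]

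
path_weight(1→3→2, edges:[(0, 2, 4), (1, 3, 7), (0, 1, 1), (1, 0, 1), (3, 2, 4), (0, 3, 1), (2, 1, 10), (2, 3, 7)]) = w(1→3)=7 + w(3→2)=4
= 11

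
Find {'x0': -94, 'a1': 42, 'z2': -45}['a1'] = 42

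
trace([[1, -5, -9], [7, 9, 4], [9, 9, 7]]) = 17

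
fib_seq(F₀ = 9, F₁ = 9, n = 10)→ [9, 9, 18, 27, 45, 72, 117, 189, 306, 495]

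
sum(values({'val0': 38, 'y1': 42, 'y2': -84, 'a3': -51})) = -55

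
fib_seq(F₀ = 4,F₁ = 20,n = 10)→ [4, 20, 24, 44, 68, 112, 180, 292, 472, 764]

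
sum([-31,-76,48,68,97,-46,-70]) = -10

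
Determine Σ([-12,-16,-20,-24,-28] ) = (-12) + (-16) + (-20) + (-24) + (-28)
= -100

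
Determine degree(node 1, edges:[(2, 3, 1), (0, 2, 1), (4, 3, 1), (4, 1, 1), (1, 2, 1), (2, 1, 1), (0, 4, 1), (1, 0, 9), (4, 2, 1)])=4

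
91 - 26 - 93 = -28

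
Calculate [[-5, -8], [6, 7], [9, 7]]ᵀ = [[-5, 6, 9], [-8, 7, 7]]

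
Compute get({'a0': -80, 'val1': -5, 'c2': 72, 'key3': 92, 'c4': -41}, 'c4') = -41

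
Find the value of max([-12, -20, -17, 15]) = 15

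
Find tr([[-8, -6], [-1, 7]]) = -1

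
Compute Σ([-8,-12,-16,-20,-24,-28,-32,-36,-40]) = -216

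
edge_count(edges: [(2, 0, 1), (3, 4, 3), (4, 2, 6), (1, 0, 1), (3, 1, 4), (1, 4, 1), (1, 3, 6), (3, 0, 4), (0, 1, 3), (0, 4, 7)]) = 10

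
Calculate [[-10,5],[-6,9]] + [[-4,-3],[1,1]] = [[-14, 2], [-5, 10]]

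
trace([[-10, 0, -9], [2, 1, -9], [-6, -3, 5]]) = diagonal: (-10) + 1 + 5
= -4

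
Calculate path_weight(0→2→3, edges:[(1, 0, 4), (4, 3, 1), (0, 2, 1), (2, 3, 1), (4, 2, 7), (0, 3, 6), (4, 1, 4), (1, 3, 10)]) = 2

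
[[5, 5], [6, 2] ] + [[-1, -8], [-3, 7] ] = [[4, -3], [3, 9]]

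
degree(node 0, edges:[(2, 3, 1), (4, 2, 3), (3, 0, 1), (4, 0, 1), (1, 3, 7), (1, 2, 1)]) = incident: (3,0), (4,0)
= 2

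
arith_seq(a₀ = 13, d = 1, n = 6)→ a_0 = 13 + 0*1 = 13
a_1 = 13 + 1*1 = 14
a_2 = 13 + 2*1 = 15
...
= [13, 14, 15, 16, 17, 18]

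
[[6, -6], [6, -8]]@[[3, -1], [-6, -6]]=[[54, 30], [66, 42]]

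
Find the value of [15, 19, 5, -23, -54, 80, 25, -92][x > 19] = keep x where x > 19: 15✗, 19✗, 5✗, -23✗, -54✗, 80✓, 25✓, -92✗
= [80, 25]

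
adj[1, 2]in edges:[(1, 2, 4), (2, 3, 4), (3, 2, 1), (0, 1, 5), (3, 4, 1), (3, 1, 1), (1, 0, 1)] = 4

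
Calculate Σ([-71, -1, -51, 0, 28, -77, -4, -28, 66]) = -138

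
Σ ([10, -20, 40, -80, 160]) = 10 + -20 + 40 + -80 + 160
= 110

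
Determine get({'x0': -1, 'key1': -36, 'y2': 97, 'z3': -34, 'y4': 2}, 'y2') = 97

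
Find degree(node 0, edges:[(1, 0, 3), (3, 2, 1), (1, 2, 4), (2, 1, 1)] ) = incident: (1,0)
= 1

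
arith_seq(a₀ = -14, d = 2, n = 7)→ [-14, -12, -10, -8, -6, -4, -2]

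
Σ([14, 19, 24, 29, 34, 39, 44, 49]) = 14 + 19 + 24 + 29 + 34 + 39 + 44 + 49
= 252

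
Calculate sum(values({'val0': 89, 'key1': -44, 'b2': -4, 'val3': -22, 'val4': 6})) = 89 + (-44) + (-4) + (-22) + 6
= 25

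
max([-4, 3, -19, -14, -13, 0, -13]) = 3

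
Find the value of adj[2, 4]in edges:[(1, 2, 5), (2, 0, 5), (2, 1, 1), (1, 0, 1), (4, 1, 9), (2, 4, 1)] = 1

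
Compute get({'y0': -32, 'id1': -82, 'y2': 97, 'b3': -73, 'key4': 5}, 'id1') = -82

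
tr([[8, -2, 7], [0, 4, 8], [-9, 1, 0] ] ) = diagonal: 8 + 4 + 0
= 12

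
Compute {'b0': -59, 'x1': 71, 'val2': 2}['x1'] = 71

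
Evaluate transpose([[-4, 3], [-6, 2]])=[[-4, -6], [3, 2]]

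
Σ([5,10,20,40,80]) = 5 + 10 + 20 + 40 + 80
= 155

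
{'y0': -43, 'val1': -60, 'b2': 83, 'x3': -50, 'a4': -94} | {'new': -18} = {'y0': -43, 'val1': -60, 'b2': 83, 'x3': -50, 'a4': -94, 'new': -18}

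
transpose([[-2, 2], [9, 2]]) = [[-2, 9], [2, 2]]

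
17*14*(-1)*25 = -5950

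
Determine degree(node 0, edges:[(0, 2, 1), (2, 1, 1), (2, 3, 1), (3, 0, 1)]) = incident: (0,2), (3,0)
= 2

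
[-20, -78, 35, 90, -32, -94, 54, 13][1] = -78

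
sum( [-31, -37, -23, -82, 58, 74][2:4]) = slice → [-23, -82]
(-23) + (-82)
= -105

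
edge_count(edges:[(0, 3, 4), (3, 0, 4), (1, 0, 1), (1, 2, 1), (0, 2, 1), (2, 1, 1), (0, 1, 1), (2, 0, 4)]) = 8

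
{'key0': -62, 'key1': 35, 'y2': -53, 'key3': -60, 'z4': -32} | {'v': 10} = {'key0': -62, 'key1': 35, 'y2': -53, 'key3': -60, 'z4': -32, 'v': 10}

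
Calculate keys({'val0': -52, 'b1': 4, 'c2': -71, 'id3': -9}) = ['val0', 'b1', 'c2', 'id3']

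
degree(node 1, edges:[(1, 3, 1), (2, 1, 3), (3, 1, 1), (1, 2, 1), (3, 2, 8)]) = 4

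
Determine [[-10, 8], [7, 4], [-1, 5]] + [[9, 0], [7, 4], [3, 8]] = [[-1, 8], [14, 8], [2, 13]]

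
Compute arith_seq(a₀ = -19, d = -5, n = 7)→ [-19, -24, -29, -34, -39, -44, -49]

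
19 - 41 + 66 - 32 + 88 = 100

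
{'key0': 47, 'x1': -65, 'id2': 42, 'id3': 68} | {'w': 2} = {'key0': 47, 'x1': -65, 'id2': 42, 'id3': 68, 'w': 2}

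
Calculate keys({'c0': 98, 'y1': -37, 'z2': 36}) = ['c0', 'y1', 'z2']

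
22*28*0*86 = 0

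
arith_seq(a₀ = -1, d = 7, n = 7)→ [-1, 6, 13, 20, 27, 34, 41]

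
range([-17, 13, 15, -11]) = 32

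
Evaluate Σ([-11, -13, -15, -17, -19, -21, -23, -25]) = (-11) + (-13) + (-15) + (-17) + (-19) + (-21) + (-23) + (-25)
= -144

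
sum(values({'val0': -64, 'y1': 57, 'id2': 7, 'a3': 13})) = 13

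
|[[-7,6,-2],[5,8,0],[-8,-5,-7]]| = (1)*(-7)*det([[8, 0], [-5, -7]]) + (-1)*(6)*det([[5, 0], [-8, -7]]) + (1)*(-2)*det([[5, 8], [-8, -5]])
= 392 + 210 + -78
= 524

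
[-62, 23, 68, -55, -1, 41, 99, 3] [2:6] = [68, -55, -1, 41]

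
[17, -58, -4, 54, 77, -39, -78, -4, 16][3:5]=[54, 77]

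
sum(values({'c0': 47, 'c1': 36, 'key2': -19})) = 47 + 36 + (-19)
= 64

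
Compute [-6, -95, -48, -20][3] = -20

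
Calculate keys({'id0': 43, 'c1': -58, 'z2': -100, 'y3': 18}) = ['id0', 'c1', 'z2', 'y3']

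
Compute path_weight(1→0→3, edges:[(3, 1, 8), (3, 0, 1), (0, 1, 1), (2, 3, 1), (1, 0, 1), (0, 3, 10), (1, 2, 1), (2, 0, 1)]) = 11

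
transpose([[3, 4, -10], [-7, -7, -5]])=[[3, -7], [4, -7], [-10, -5]]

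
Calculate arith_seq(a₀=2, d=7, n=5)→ [2, 9, 16, 23, 30]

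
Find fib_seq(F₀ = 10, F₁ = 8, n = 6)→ F_2 = F_1 + F_0 = 18
F_3 = F_2 + F_1 = 26
F_4 = F_3 + F_2 = 44
...
= [10, 8, 18, 26, 44, 70]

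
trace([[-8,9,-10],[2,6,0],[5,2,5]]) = 3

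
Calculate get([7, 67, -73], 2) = -73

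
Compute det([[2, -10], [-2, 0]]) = -20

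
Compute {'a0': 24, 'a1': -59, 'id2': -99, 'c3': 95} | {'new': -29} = {'a0': 24, 'a1': -59, 'id2': -99, 'c3': 95, 'new': -29}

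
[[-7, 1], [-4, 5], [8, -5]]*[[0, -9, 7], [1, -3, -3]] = [[1, 60, -52], [5, 21, -43], [-5, -57, 71]]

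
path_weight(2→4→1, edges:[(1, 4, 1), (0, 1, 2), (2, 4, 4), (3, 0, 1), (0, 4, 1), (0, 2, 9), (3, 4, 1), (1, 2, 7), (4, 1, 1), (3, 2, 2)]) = 5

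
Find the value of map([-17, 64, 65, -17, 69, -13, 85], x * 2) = -17*2=-34, 64*2=128, 65*2=130, -17*2=-34, 69*2=138, -13*2=-26, 85*2=170
= [-34, 128, 130, -34, 138, -26, 170]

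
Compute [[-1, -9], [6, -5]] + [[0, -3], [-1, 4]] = [[-1, -12], [5, -1]]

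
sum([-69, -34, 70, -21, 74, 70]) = (-69) + (-34) + 70 + (-21) + 74 + 70
= 90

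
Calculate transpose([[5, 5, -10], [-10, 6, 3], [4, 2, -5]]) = [[5, -10, 4], [5, 6, 2], [-10, 3, -5]]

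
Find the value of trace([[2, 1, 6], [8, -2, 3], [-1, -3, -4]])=-4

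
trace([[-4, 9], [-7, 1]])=-3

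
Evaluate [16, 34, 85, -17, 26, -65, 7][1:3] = [34, 85]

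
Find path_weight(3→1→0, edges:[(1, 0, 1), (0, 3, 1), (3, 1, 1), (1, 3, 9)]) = w(3→1)=1 + w(1→0)=1
= 2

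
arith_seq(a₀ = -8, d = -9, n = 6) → a_0 = -8 + 0*-9 = -8
a_1 = -8 + 1*-9 = -17
a_2 = -8 + 2*-9 = -26
...
= [-8, -17, -26, -35, -44, -53]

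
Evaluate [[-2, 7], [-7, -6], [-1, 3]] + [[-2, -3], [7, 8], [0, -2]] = [[-4, 4], [0, 2], [-1, 1]]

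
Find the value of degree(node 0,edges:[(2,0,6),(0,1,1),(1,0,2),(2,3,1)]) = 3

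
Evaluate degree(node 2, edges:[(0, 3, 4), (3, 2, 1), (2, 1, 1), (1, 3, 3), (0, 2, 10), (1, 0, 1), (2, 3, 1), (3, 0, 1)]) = incident: (3,2), (2,1), (0,2), (2,3)
= 4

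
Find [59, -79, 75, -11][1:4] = [-79, 75, -11]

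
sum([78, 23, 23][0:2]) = 101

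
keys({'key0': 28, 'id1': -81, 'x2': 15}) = ['key0', 'id1', 'x2']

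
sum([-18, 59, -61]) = -20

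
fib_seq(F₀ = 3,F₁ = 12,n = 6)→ F_2 = F_1 + F_0 = 15
F_3 = F_2 + F_1 = 27
F_4 = F_3 + F_2 = 42
...
= [3, 12, 15, 27, 42, 69]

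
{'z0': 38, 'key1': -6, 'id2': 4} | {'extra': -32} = {'z0': 38, 'key1': -6, 'id2': 4, 'extra': -32}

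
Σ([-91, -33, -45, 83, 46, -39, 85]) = 6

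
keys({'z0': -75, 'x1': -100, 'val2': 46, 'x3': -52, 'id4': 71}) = ['z0', 'x1', 'val2', 'x3', 'id4']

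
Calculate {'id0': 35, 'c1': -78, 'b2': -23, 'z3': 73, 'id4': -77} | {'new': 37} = {'id0': 35, 'c1': -78, 'b2': -23, 'z3': 73, 'id4': -77, 'new': 37}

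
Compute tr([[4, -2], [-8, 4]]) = diagonal: 4 + 4
= 8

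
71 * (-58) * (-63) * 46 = 11933964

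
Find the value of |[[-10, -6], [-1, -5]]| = 44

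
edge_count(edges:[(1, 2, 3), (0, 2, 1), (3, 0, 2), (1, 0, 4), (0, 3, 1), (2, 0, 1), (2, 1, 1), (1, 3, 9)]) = 8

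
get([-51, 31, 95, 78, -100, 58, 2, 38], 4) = -100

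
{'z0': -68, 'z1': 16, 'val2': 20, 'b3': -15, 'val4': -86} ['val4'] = -86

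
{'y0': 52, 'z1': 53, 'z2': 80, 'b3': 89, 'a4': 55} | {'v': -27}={'y0': 52, 'z1': 53, 'z2': 80, 'b3': 89, 'a4': 55, 'v': -27}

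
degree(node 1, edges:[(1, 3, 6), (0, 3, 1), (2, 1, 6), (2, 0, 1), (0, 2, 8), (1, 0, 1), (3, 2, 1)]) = 3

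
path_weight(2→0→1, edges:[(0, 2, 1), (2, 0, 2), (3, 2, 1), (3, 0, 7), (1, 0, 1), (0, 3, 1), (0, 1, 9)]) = w(2→0)=2 + w(0→1)=9
= 11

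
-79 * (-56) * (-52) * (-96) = 22084608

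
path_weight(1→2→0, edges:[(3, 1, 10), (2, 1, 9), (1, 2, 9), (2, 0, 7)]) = 16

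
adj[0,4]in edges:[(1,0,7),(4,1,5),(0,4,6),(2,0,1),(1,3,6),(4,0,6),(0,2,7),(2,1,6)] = 6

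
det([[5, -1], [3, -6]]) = (5)*(-6) - (-1)*(3)
= -27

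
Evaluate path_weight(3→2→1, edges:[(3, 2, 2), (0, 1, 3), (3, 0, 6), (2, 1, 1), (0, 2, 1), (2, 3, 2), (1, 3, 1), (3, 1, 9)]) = 3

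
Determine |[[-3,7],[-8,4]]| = (-3)*(4) - (7)*(-8)
= 44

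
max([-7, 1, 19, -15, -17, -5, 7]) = 19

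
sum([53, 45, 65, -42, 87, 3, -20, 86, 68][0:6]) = slice → [53, 45, 65, -42, 87, 3]
53 + 45 + 65 + (-42) + 87 + 3
= 211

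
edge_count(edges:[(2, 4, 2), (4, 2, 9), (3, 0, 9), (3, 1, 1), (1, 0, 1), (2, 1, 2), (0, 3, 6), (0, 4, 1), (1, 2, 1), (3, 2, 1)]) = 10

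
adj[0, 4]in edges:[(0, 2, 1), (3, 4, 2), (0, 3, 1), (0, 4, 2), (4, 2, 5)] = 2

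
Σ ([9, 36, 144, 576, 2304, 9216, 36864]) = 9 + 36 + 144 + 576 + 2304 + 9216 + 36864
= 49149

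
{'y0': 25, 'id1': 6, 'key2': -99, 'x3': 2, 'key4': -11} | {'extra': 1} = {'y0': 25, 'id1': 6, 'key2': -99, 'x3': 2, 'key4': -11, 'extra': 1}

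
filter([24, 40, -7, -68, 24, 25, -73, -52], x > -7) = keep x where x > -7: 24✓, 40✓, -7✗, -68✗, 24✓, 25✓, -73✗, -52✗
= [24, 40, 24, 25]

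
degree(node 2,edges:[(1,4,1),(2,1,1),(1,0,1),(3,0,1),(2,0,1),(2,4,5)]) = 3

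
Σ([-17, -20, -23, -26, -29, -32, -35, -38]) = -220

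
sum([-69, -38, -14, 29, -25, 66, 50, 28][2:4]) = 15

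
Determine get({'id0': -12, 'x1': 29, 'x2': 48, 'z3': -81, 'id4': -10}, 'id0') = -12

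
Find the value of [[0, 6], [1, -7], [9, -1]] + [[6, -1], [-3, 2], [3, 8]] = [[6, 5], [-2, -5], [12, 7]]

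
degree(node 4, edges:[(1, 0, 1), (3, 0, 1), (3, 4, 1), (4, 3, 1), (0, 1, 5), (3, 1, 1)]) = 2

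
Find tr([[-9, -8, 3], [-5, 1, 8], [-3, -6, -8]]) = diagonal: (-9) + 1 + (-8)
= -16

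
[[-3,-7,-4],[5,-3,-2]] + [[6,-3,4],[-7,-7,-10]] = [[3, -10, 0], [-2, -10, -12]]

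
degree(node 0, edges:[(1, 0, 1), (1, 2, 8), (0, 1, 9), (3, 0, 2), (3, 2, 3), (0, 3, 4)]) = 4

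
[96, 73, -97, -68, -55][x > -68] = keep x where x > -68: 96✓, 73✓, -97✗, -68✗, -55✓
= [96, 73, -55]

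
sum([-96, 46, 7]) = -43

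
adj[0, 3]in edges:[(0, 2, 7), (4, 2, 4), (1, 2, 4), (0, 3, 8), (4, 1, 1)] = 8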